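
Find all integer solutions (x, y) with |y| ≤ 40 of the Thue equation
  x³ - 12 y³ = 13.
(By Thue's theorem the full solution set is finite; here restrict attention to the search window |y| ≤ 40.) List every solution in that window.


The equation is x³ - 12y³ = 13. For fixed y, x³ = 12·y³ + 13, so a solution requires the RHS to be a perfect cube.
Strategy: iterate y from -40 to 40, compute RHS = 12·y³ + 13, and check whether it is a (positive or negative) perfect cube.
Check small values of y:
  y = 0: RHS = 13 is not a perfect cube.
  y = 1: RHS = 25 is not a perfect cube.
  y = -1: RHS = 1 = (1)³ ⇒ x = 1 works.
  y = 2: RHS = 109 is not a perfect cube.
  y = -2: RHS = -83 is not a perfect cube.
  y = 3: RHS = 337 is not a perfect cube.
  y = -3: RHS = -311 is not a perfect cube.
Continuing the search up to |y| = 40 finds no further solutions beyond those listed.
Collected solutions: (1, -1).

Solutions (with |y| ≤ 40): (1, -1).


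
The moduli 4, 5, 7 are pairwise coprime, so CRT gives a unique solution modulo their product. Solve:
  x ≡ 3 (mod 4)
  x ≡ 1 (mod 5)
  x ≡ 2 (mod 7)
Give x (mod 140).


Moduli 4, 5, 7 are pairwise coprime; by CRT there is a unique solution modulo M = 4 · 5 · 7 = 140.
Solve pairwise, accumulating the modulus:
  Start with x ≡ 3 (mod 4).
  Combine with x ≡ 1 (mod 5): since gcd(4, 5) = 1, we get a unique residue mod 20.
    Write x = 3 + 4·t and substitute into x ≡ 1 (mod 5): 4·t ≡ 1 − 3 = -2 (mod 5).
    Reduce coefficients mod 5: 4·t ≡ 3 (mod 5).
    The inverse of 4 mod 5 is 4 (since 4·4 = 16 = 3·5 + 1), so t ≡ 4·3 = 12 ≡ 2 (mod 5).
    Then x = 3 + 4·2 = 11, valid modulo lcm(4, 5) = 20: x ≡ 11 (mod 20).
  Combine with x ≡ 2 (mod 7): since gcd(20, 7) = 1, we get a unique residue mod 140.
    Write x = 11 + 20·t and substitute into x ≡ 2 (mod 7): 20·t ≡ 2 − 11 = -9 (mod 7).
    Reduce coefficients mod 7: 6·t ≡ 5 (mod 7).
    The inverse of 6 mod 7 is 6 (since 6·6 = 36 = 5·7 + 1), so t ≡ 6·5 = 30 ≡ 2 (mod 7).
    Then x = 11 + 20·2 = 51, valid modulo lcm(20, 7) = 140: x ≡ 51 (mod 140).
Verify: 51 mod 4 = 3 ✓, 51 mod 5 = 1 ✓, 51 mod 7 = 2 ✓.

x ≡ 51 (mod 140).


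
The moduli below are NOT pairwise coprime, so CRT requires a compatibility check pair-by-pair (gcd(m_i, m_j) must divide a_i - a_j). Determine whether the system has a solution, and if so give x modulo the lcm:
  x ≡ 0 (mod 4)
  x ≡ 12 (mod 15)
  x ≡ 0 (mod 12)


Moduli 4, 15, 12 are not pairwise coprime, so CRT works modulo lcm(m_i) when all pairwise compatibility conditions hold.
Pairwise compatibility: gcd(m_i, m_j) must divide a_i - a_j for every pair.
Merge one congruence at a time:
  Start: x ≡ 0 (mod 4).
  Combine with x ≡ 12 (mod 15): gcd(4, 15) = 1; 12 - 0 = 12, which IS divisible by 1, so compatible.
    Write x = 0 + 4·t and substitute into x ≡ 12 (mod 15): 4·t ≡ 12 − 0 = 12 (mod 15).
    The inverse of 4 mod 15 is 4 (since 4·4 = 16 = 1·15 + 1), so t ≡ 4·12 = 48 ≡ 3 (mod 15).
    Then x = 0 + 4·3 = 12, valid modulo lcm(4, 15) = 60: x ≡ 12 (mod 60).
  Combine with x ≡ 0 (mod 12): gcd(60, 12) = 12; 0 - 12 = -12, which IS divisible by 12, so compatible.
    Write x = 12 + 60·t and substitute into x ≡ 0 (mod 12): 60·t ≡ 0 − 12 = -12 (mod 12).
    Divide the congruence (and modulus) by g = 12: 5·t ≡ -1 (mod 1).
    Modulo 1 every t works; take t = 0.
    Then x = 12 + 60·0 = 12, valid modulo lcm(60, 12) = 60: x ≡ 12 (mod 60).
Verify: 12 mod 4 = 0, 12 mod 15 = 12, 12 mod 12 = 0.

x ≡ 12 (mod 60).


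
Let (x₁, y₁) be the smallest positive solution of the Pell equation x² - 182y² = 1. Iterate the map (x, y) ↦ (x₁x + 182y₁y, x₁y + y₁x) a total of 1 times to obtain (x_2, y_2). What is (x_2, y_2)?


Step 1: Find the fundamental solution (x₁, y₁) of x² - 182y² = 1.
  Expand √182 as a continued fraction. a₀ = ⌊√182⌋ = 13; iterate m_{k+1} = d_k·a_k − m_k, d_{k+1} = (182 − m_{k+1}²)/d_k, a_{k+1} = ⌊(a₀ + m_{k+1})/d_{k+1}⌋ (starting m₀ = 0, d₀ = 1), with convergents p_k = a_k·p_{k-1} + p_{k-2}, q_k = a_k·q_{k-1} + q_{k-2} (p₋₁ = 1, q₋₁ = 0):
  k = 0: a₀ = 13; p₀/q₀ = 13/1; p₀² − 182·q₀² = 169 − 182 = -13.
  k = 1: m = 13, d = 13, a = ⌊(13 + 13)/13⌋ = 2; p/q = (2·13 + 1)/(2·1 + 0) = 27/2; p² − 182·q² = 729 − 728 = 1.
  The first convergent with p² − 182·q² = 1 gives the fundamental solution (x₁, y₁) = (27, 2).
Step 2: Apply the recurrence (x_{n+1}, y_{n+1}) = (x₁x_n + 182y₁y_n, x₁y_n + y₁x_n) repeatedly.
  From (x_1, y_1) = (27, 2): x_2 = 27·27 + 182·2·2 = 1457; y_2 = 27·2 + 2·27 = 108.
Step 3: Verify x_2² - 182·y_2² = 2122849 - 2122848 = 1 (should be 1). ✓

(x_1, y_1) = (27, 2); (x_2, y_2) = (1457, 108).


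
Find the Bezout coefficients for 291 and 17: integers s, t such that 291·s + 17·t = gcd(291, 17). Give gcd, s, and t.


Euclidean algorithm on (291, 17) — divide until remainder is 0:
  291 = 17 · 17 + 2
  17 = 8 · 2 + 1
  2 = 2 · 1 + 0
gcd(291, 17) = 1.
Track Bezout coefficients alongside the remainders: start with r₀ = 291 = a·1 + b·0 (s = 1, t = 0) and r₁ = 17 = a·0 + b·1 (s = 0, t = 1); each new remainder r_{k+1} = r_{k-1} − q_k·r_k inherits s_{k+1} = s_{k-1} − q_k·s_k, t_{k+1} = t_{k-1} − q_k·t_k, so r_k = a·s_k + b·t_k at every step:
  q = 17: r = 2, s = 1 − 17·0 = 1, t = 0 − 17·1 = -17  (check: 291·1 + 17·(-17) = 2)
  q = 8: r = 1, s = 0 − 8·1 = -8, t = 1 − 8·(-17) = 137  (check: 291·(-8) + 17·137 = 1)
The row with r = 1 (the gcd) gives the Bezout coefficients s = -8, t = 137.
Result: 291 · (-8) + 17 · (137) = 1.

gcd(291, 17) = 1; s = -8, t = 137 (check: 291·(-8) + 17·137 = 1).


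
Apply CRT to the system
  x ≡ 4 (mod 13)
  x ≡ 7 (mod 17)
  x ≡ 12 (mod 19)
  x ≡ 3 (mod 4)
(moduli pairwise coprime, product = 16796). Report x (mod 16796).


Product of moduli M = 13 · 17 · 19 · 4 = 16796.
Merge one congruence at a time:
  Start: x ≡ 4 (mod 13).
  Combine with x ≡ 7 (mod 17); new modulus lcm = 221.
    Write x = 4 + 13·t and substitute into x ≡ 7 (mod 17): 13·t ≡ 7 − 4 = 3 (mod 17).
    The inverse of 13 mod 17 is 4 (since 13·4 = 52 = 3·17 + 1), so t ≡ 4·3 = 12 ≡ 12 (mod 17).
    Then x = 4 + 13·12 = 160, valid modulo lcm(13, 17) = 221: x ≡ 160 (mod 221).
  Combine with x ≡ 12 (mod 19); new modulus lcm = 4199.
    Write x = 160 + 221·t and substitute into x ≡ 12 (mod 19): 221·t ≡ 12 − 160 = -148 (mod 19).
    Reduce coefficients mod 19: 12·t ≡ 4 (mod 19).
    The inverse of 12 mod 19 is 8 (since 12·8 = 96 = 5·19 + 1), so t ≡ 8·4 = 32 ≡ 13 (mod 19).
    Then x = 160 + 221·13 = 3033, valid modulo lcm(221, 19) = 4199: x ≡ 3033 (mod 4199).
  Combine with x ≡ 3 (mod 4); new modulus lcm = 16796.
    Write x = 3033 + 4199·t and substitute into x ≡ 3 (mod 4): 4199·t ≡ 3 − 3033 = -3030 (mod 4).
    Reduce coefficients mod 4: 3·t ≡ 2 (mod 4).
    The inverse of 3 mod 4 is 3 (since 3·3 = 9 = 2·4 + 1), so t ≡ 3·2 = 6 ≡ 2 (mod 4).
    Then x = 3033 + 4199·2 = 11431, valid modulo lcm(4199, 4) = 16796: x ≡ 11431 (mod 16796).
Verify against each original: 11431 mod 13 = 4, 11431 mod 17 = 7, 11431 mod 19 = 12, 11431 mod 4 = 3.

x ≡ 11431 (mod 16796).


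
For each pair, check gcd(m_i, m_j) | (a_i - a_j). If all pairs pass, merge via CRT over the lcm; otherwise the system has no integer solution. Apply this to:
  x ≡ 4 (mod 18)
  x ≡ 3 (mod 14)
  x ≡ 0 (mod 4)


Moduli 18, 14, 4 are not pairwise coprime, so CRT works modulo lcm(m_i) when all pairwise compatibility conditions hold.
Pairwise compatibility: gcd(m_i, m_j) must divide a_i - a_j for every pair.
Merge one congruence at a time:
  Start: x ≡ 4 (mod 18).
  Combine with x ≡ 3 (mod 14): gcd(18, 14) = 2, and 3 - 4 = -1 is NOT divisible by 2.
    ⇒ system is inconsistent (no integer solution).

No solution (the system is inconsistent).


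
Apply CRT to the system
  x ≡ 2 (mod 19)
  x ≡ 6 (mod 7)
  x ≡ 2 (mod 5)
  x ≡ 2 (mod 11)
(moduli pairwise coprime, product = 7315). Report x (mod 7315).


Product of moduli M = 19 · 7 · 5 · 11 = 7315.
Merge one congruence at a time:
  Start: x ≡ 2 (mod 19).
  Combine with x ≡ 6 (mod 7); new modulus lcm = 133.
    Write x = 2 + 19·t and substitute into x ≡ 6 (mod 7): 19·t ≡ 6 − 2 = 4 (mod 7).
    Reduce coefficients mod 7: 5·t ≡ 4 (mod 7).
    The inverse of 5 mod 7 is 3 (since 5·3 = 15 = 2·7 + 1), so t ≡ 3·4 = 12 ≡ 5 (mod 7).
    Then x = 2 + 19·5 = 97, valid modulo lcm(19, 7) = 133: x ≡ 97 (mod 133).
  Combine with x ≡ 2 (mod 5); new modulus lcm = 665.
    Write x = 97 + 133·t and substitute into x ≡ 2 (mod 5): 133·t ≡ 2 − 97 = -95 (mod 5).
    Reduce coefficients mod 5: 3·t ≡ 0 (mod 5).
    The inverse of 3 mod 5 is 2 (since 3·2 = 6 = 1·5 + 1), so t ≡ 2·0 = 0 ≡ 0 (mod 5).
    Then x = 97 + 133·0 = 97, valid modulo lcm(133, 5) = 665: x ≡ 97 (mod 665).
  Combine with x ≡ 2 (mod 11); new modulus lcm = 7315.
    Write x = 97 + 665·t and substitute into x ≡ 2 (mod 11): 665·t ≡ 2 − 97 = -95 (mod 11).
    Reduce coefficients mod 11: 5·t ≡ 4 (mod 11).
    The inverse of 5 mod 11 is 9 (since 5·9 = 45 = 4·11 + 1), so t ≡ 9·4 = 36 ≡ 3 (mod 11).
    Then x = 97 + 665·3 = 2092, valid modulo lcm(665, 11) = 7315: x ≡ 2092 (mod 7315).
Verify against each original: 2092 mod 19 = 2, 2092 mod 7 = 6, 2092 mod 5 = 2, 2092 mod 11 = 2.

x ≡ 2092 (mod 7315).


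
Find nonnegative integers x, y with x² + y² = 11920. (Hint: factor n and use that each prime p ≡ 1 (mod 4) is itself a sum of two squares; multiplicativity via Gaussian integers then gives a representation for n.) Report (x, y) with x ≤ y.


Step 1: Factor n = 11920 = 2^4 · 5 · 149.
Step 2: Check the mod-4 condition on each prime factor: 2 = 2 (special); 5 ≡ 1 (mod 4), exponent 1; 149 ≡ 1 (mod 4), exponent 1.
All primes ≡ 3 (mod 4) appear to even exponent (or don't appear), so by the two-squares theorem n IS expressible as a sum of two squares.
Step 3: Build a representation. Group n = k² · m with k = 4 and m = 5 · 149 = 745 (a product of primes ≡ 1 (mod 4)); a representation of m scales to one of n via (k·x)² + (k·y)² = k²(x² + y²). Each prime p ≡ 1 (mod 4) is itself a sum of two squares; find a² by testing p − a² for a perfect square:
  5: 5 − 1² = 4 = 2² ⇒ 5 = 1² + 2².
  149: 149 − 1² = 148, 149 − 2² = 145, 149 − 3² = 140, 149 − 4² = 133, 149 − 5² = 124, 149 − 6² = 113, 149 − 7² = 100 = 10² ⇒ 149 = 7² + 10².
  Combine using the Brahmagupta–Fibonacci identity (a² + b²)(c² + d²) = (ac − bd)² + (ad + bc)² = (ac + bd)² + (ad − bc)²:
  5 · 149 = 745: from (1² + 2²)(7² + 10²), take (1·7 − 2·10, 1·10 + 2·7) = (7 − 20, 10 + 14) = (-13, 24); dropping signs (only squares matter) gives (13, 24); check 13² + 24² = 169 + 576 = 745 ✓.
  Scale by k = 4: (4·13, 4·24) = (52, 96).
Step 4: Order so x ≤ y and verify: 52² + 96² = 2704 + 9216 = 11920 = n. ✓

n = 11920 = 52² + 96² (one valid representation with x ≤ y).


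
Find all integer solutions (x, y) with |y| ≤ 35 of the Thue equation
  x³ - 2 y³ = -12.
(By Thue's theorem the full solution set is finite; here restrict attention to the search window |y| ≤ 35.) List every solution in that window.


The equation is x³ - 2y³ = -12. For fixed y, x³ = 2·y³ − 12, so a solution requires the RHS to be a perfect cube.
Strategy: iterate y from -35 to 35, compute RHS = 2·y³ − 12, and check whether it is a (positive or negative) perfect cube.
Check small values of y:
  y = 0: RHS = -12 is not a perfect cube.
  y = 1: RHS = -10 is not a perfect cube.
  y = -1: RHS = -14 is not a perfect cube.
  y = 2: RHS = 4 is not a perfect cube.
  y = -2: RHS = -28 is not a perfect cube.
  y = 3: RHS = 42 is not a perfect cube.
  y = -3: RHS = -66 is not a perfect cube.
Continuing the search up to |y| = 35 finds no solutions either.
No (x, y) in the scanned range satisfies the equation.

No integer solutions with |y| ≤ 35.


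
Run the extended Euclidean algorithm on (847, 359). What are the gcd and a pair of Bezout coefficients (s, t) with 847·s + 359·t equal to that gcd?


Euclidean algorithm on (847, 359) — divide until remainder is 0:
  847 = 2 · 359 + 129
  359 = 2 · 129 + 101
  129 = 1 · 101 + 28
  101 = 3 · 28 + 17
  28 = 1 · 17 + 11
  17 = 1 · 11 + 6
  11 = 1 · 6 + 5
  6 = 1 · 5 + 1
  5 = 5 · 1 + 0
gcd(847, 359) = 1.
Track Bezout coefficients alongside the remainders: start with r₀ = 847 = a·1 + b·0 (s = 1, t = 0) and r₁ = 359 = a·0 + b·1 (s = 0, t = 1); each new remainder r_{k+1} = r_{k-1} − q_k·r_k inherits s_{k+1} = s_{k-1} − q_k·s_k, t_{k+1} = t_{k-1} − q_k·t_k, so r_k = a·s_k + b·t_k at every step:
  q = 2: r = 129, s = 1 − 2·0 = 1, t = 0 − 2·1 = -2  (check: 847·1 + 359·(-2) = 129)
  q = 2: r = 101, s = 0 − 2·1 = -2, t = 1 − 2·(-2) = 5  (check: 847·(-2) + 359·5 = 101)
  q = 1: r = 28, s = 1 − 1·(-2) = 3, t = -2 − 1·5 = -7  (check: 847·3 + 359·(-7) = 28)
  q = 3: r = 17, s = -2 − 3·3 = -11, t = 5 − 3·(-7) = 26  (check: 847·(-11) + 359·26 = 17)
  q = 1: r = 11, s = 3 − 1·(-11) = 14, t = -7 − 1·26 = -33  (check: 847·14 + 359·(-33) = 11)
  q = 1: r = 6, s = -11 − 1·14 = -25, t = 26 − 1·(-33) = 59  (check: 847·(-25) + 359·59 = 6)
  q = 1: r = 5, s = 14 − 1·(-25) = 39, t = -33 − 1·59 = -92  (check: 847·39 + 359·(-92) = 5)
  q = 1: r = 1, s = -25 − 1·39 = -64, t = 59 − 1·(-92) = 151  (check: 847·(-64) + 359·151 = 1)
The row with r = 1 (the gcd) gives the Bezout coefficients s = -64, t = 151.
Result: 847 · (-64) + 359 · (151) = 1.

gcd(847, 359) = 1; s = -64, t = 151 (check: 847·(-64) + 359·151 = 1).


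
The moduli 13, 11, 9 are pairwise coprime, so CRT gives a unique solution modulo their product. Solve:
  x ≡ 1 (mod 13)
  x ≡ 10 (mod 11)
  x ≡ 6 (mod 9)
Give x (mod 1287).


Moduli 13, 11, 9 are pairwise coprime; by CRT there is a unique solution modulo M = 13 · 11 · 9 = 1287.
Solve pairwise, accumulating the modulus:
  Start with x ≡ 1 (mod 13).
  Combine with x ≡ 10 (mod 11): since gcd(13, 11) = 1, we get a unique residue mod 143.
    Write x = 1 + 13·t and substitute into x ≡ 10 (mod 11): 13·t ≡ 10 − 1 = 9 (mod 11).
    Reduce coefficients mod 11: 2·t ≡ 9 (mod 11).
    The inverse of 2 mod 11 is 6 (since 2·6 = 12 = 1·11 + 1), so t ≡ 6·9 = 54 ≡ 10 (mod 11).
    Then x = 1 + 13·10 = 131, valid modulo lcm(13, 11) = 143: x ≡ 131 (mod 143).
  Combine with x ≡ 6 (mod 9): since gcd(143, 9) = 1, we get a unique residue mod 1287.
    Write x = 131 + 143·t and substitute into x ≡ 6 (mod 9): 143·t ≡ 6 − 131 = -125 (mod 9).
    Reduce coefficients mod 9: 8·t ≡ 1 (mod 9).
    The inverse of 8 mod 9 is 8 (since 8·8 = 64 = 7·9 + 1), so t ≡ 8·1 = 8 ≡ 8 (mod 9).
    Then x = 131 + 143·8 = 1275, valid modulo lcm(143, 9) = 1287: x ≡ 1275 (mod 1287).
Verify: 1275 mod 13 = 1 ✓, 1275 mod 11 = 10 ✓, 1275 mod 9 = 6 ✓.

x ≡ 1275 (mod 1287).


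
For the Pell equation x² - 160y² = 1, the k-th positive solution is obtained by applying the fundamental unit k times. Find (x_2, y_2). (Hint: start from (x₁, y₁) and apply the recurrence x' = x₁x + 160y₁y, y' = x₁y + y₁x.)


Step 1: Find the fundamental solution (x₁, y₁) of x² - 160y² = 1.
  Expand √160 as a continued fraction. a₀ = ⌊√160⌋ = 12; iterate m_{k+1} = d_k·a_k − m_k, d_{k+1} = (160 − m_{k+1}²)/d_k, a_{k+1} = ⌊(a₀ + m_{k+1})/d_{k+1}⌋ (starting m₀ = 0, d₀ = 1), with convergents p_k = a_k·p_{k-1} + p_{k-2}, q_k = a_k·q_{k-1} + q_{k-2} (p₋₁ = 1, q₋₁ = 0):
  k = 0: a₀ = 12; p₀/q₀ = 12/1; p₀² − 160·q₀² = 144 − 160 = -16.
  k = 1: m = 12, d = 16, a = ⌊(12 + 12)/16⌋ = 1; p/q = (1·12 + 1)/(1·1 + 0) = 13/1; p² − 160·q² = 169 − 160 = 9.
  k = 2: m = 4, d = 9, a = ⌊(12 + 4)/9⌋ = 1; p/q = (1·13 + 12)/(1·1 + 1) = 25/2; p² − 160·q² = 625 − 640 = -15.
  k = 3: m = 5, d = 15, a = ⌊(12 + 5)/15⌋ = 1; p/q = (1·25 + 13)/(1·2 + 1) = 38/3; p² − 160·q² = 1444 − 1440 = 4.
  k = 4: m = 10, d = 4, a = ⌊(12 + 10)/4⌋ = 5; p/q = (5·38 + 25)/(5·3 + 2) = 215/17; p² − 160·q² = 46225 − 46240 = -15.
  k = 5: m = 10, d = 15, a = ⌊(12 + 10)/15⌋ = 1; p/q = (1·215 + 38)/(1·17 + 3) = 253/20; p² − 160·q² = 64009 − 64000 = 9.
  k = 6: m = 5, d = 9, a = ⌊(12 + 5)/9⌋ = 1; p/q = (1·253 + 215)/(1·20 + 17) = 468/37; p² − 160·q² = 219024 − 219040 = -16.
  k = 7: m = 4, d = 16, a = ⌊(12 + 4)/16⌋ = 1; p/q = (1·468 + 253)/(1·37 + 20) = 721/57; p² − 160·q² = 519841 − 519840 = 1.
  The first convergent with p² − 160·q² = 1 gives the fundamental solution (x₁, y₁) = (721, 57).
Step 2: Apply the recurrence (x_{n+1}, y_{n+1}) = (x₁x_n + 160y₁y_n, x₁y_n + y₁x_n) repeatedly.
  From (x_1, y_1) = (721, 57): x_2 = 721·721 + 160·57·57 = 1039681; y_2 = 721·57 + 57·721 = 82194.
Step 3: Verify x_2² - 160·y_2² = 1080936581761 - 1080936581760 = 1 (should be 1). ✓

(x_1, y_1) = (721, 57); (x_2, y_2) = (1039681, 82194).


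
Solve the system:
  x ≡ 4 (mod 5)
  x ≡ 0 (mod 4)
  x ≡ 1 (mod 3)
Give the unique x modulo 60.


Moduli 5, 4, 3 are pairwise coprime; by CRT there is a unique solution modulo M = 5 · 4 · 3 = 60.
Solve pairwise, accumulating the modulus:
  Start with x ≡ 4 (mod 5).
  Combine with x ≡ 0 (mod 4): since gcd(5, 4) = 1, we get a unique residue mod 20.
    Write x = 4 + 5·t and substitute into x ≡ 0 (mod 4): 5·t ≡ 0 − 4 = -4 (mod 4).
    Reduce coefficients mod 4: 1·t ≡ 0 (mod 4).
    So t ≡ 0 (mod 4).
    Then x = 4 + 5·0 = 4, valid modulo lcm(5, 4) = 20: x ≡ 4 (mod 20).
  Combine with x ≡ 1 (mod 3): since gcd(20, 3) = 1, we get a unique residue mod 60.
    Write x = 4 + 20·t and substitute into x ≡ 1 (mod 3): 20·t ≡ 1 − 4 = -3 (mod 3).
    Reduce coefficients mod 3: 2·t ≡ 0 (mod 3).
    The inverse of 2 mod 3 is 2 (since 2·2 = 4 = 1·3 + 1), so t ≡ 2·0 = 0 ≡ 0 (mod 3).
    Then x = 4 + 20·0 = 4, valid modulo lcm(20, 3) = 60: x ≡ 4 (mod 60).
Verify: 4 mod 5 = 4 ✓, 4 mod 4 = 0 ✓, 4 mod 3 = 1 ✓.

x ≡ 4 (mod 60).


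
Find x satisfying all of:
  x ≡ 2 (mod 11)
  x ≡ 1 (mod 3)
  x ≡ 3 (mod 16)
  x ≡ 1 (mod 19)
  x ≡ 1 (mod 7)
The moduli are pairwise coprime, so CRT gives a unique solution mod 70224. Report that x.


Product of moduli M = 11 · 3 · 16 · 19 · 7 = 70224.
Merge one congruence at a time:
  Start: x ≡ 2 (mod 11).
  Combine with x ≡ 1 (mod 3); new modulus lcm = 33.
    Write x = 2 + 11·t and substitute into x ≡ 1 (mod 3): 11·t ≡ 1 − 2 = -1 (mod 3).
    Reduce coefficients mod 3: 2·t ≡ 2 (mod 3).
    The inverse of 2 mod 3 is 2 (since 2·2 = 4 = 1·3 + 1), so t ≡ 2·2 = 4 ≡ 1 (mod 3).
    Then x = 2 + 11·1 = 13, valid modulo lcm(11, 3) = 33: x ≡ 13 (mod 33).
  Combine with x ≡ 3 (mod 16); new modulus lcm = 528.
    Write x = 13 + 33·t and substitute into x ≡ 3 (mod 16): 33·t ≡ 3 − 13 = -10 (mod 16).
    Reduce coefficients mod 16: 1·t ≡ 6 (mod 16).
    So t ≡ 6 (mod 16).
    Then x = 13 + 33·6 = 211, valid modulo lcm(33, 16) = 528: x ≡ 211 (mod 528).
  Combine with x ≡ 1 (mod 19); new modulus lcm = 10032.
    Write x = 211 + 528·t and substitute into x ≡ 1 (mod 19): 528·t ≡ 1 − 211 = -210 (mod 19).
    Reduce coefficients mod 19: 15·t ≡ 18 (mod 19).
    The inverse of 15 mod 19 is 14 (since 15·14 = 210 = 11·19 + 1), so t ≡ 14·18 = 252 ≡ 5 (mod 19).
    Then x = 211 + 528·5 = 2851, valid modulo lcm(528, 19) = 10032: x ≡ 2851 (mod 10032).
  Combine with x ≡ 1 (mod 7); new modulus lcm = 70224.
    Write x = 2851 + 10032·t and substitute into x ≡ 1 (mod 7): 10032·t ≡ 1 − 2851 = -2850 (mod 7).
    Reduce coefficients mod 7: 1·t ≡ 6 (mod 7).
    So t ≡ 6 (mod 7).
    Then x = 2851 + 10032·6 = 63043, valid modulo lcm(10032, 7) = 70224: x ≡ 63043 (mod 70224).
Verify against each original: 63043 mod 11 = 2, 63043 mod 3 = 1, 63043 mod 16 = 3, 63043 mod 19 = 1, 63043 mod 7 = 1.

x ≡ 63043 (mod 70224).


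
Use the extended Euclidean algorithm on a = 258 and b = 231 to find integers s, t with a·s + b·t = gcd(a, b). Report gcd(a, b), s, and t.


Euclidean algorithm on (258, 231) — divide until remainder is 0:
  258 = 1 · 231 + 27
  231 = 8 · 27 + 15
  27 = 1 · 15 + 12
  15 = 1 · 12 + 3
  12 = 4 · 3 + 0
gcd(258, 231) = 3.
Track Bezout coefficients alongside the remainders: start with r₀ = 258 = a·1 + b·0 (s = 1, t = 0) and r₁ = 231 = a·0 + b·1 (s = 0, t = 1); each new remainder r_{k+1} = r_{k-1} − q_k·r_k inherits s_{k+1} = s_{k-1} − q_k·s_k, t_{k+1} = t_{k-1} − q_k·t_k, so r_k = a·s_k + b·t_k at every step:
  q = 1: r = 27, s = 1 − 1·0 = 1, t = 0 − 1·1 = -1  (check: 258·1 + 231·(-1) = 27)
  q = 8: r = 15, s = 0 − 8·1 = -8, t = 1 − 8·(-1) = 9  (check: 258·(-8) + 231·9 = 15)
  q = 1: r = 12, s = 1 − 1·(-8) = 9, t = -1 − 1·9 = -10  (check: 258·9 + 231·(-10) = 12)
  q = 1: r = 3, s = -8 − 1·9 = -17, t = 9 − 1·(-10) = 19  (check: 258·(-17) + 231·19 = 3)
The row with r = 3 (the gcd) gives the Bezout coefficients s = -17, t = 19.
Result: 258 · (-17) + 231 · (19) = 3.

gcd(258, 231) = 3; s = -17, t = 19 (check: 258·(-17) + 231·19 = 3).


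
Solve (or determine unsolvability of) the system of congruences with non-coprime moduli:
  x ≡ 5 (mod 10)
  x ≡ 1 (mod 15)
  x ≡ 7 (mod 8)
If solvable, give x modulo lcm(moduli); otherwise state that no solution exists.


Moduli 10, 15, 8 are not pairwise coprime, so CRT works modulo lcm(m_i) when all pairwise compatibility conditions hold.
Pairwise compatibility: gcd(m_i, m_j) must divide a_i - a_j for every pair.
Merge one congruence at a time:
  Start: x ≡ 5 (mod 10).
  Combine with x ≡ 1 (mod 15): gcd(10, 15) = 5, and 1 - 5 = -4 is NOT divisible by 5.
    ⇒ system is inconsistent (no integer solution).

No solution (the system is inconsistent).


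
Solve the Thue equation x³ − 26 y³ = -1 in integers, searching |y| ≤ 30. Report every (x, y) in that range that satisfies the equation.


The equation is x³ - 26y³ = -1. For fixed y, x³ = 26·y³ − 1, so a solution requires the RHS to be a perfect cube.
Strategy: iterate y from -30 to 30, compute RHS = 26·y³ − 1, and check whether it is a (positive or negative) perfect cube.
Check small values of y:
  y = 0: RHS = -1 = (-1)³ ⇒ x = -1 works.
  y = 1: RHS = 25 is not a perfect cube.
  y = -1: RHS = -27 = (-3)³ ⇒ x = -3 works.
  y = 2: RHS = 207 is not a perfect cube.
  y = -2: RHS = -209 is not a perfect cube.
  y = 3: RHS = 701 is not a perfect cube.
  y = -3: RHS = -703 is not a perfect cube.
Continuing the search up to |y| = 30 finds no further solutions beyond those listed.
Collected solutions: (-1, 0), (-3, -1).

Solutions (with |y| ≤ 30): (-1, 0), (-3, -1).


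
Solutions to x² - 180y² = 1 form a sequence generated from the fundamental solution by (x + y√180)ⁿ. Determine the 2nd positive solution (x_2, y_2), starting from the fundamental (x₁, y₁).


Step 1: Find the fundamental solution (x₁, y₁) of x² - 180y² = 1.
  Expand √180 as a continued fraction. a₀ = ⌊√180⌋ = 13; iterate m_{k+1} = d_k·a_k − m_k, d_{k+1} = (180 − m_{k+1}²)/d_k, a_{k+1} = ⌊(a₀ + m_{k+1})/d_{k+1}⌋ (starting m₀ = 0, d₀ = 1), with convergents p_k = a_k·p_{k-1} + p_{k-2}, q_k = a_k·q_{k-1} + q_{k-2} (p₋₁ = 1, q₋₁ = 0):
  k = 0: a₀ = 13; p₀/q₀ = 13/1; p₀² − 180·q₀² = 169 − 180 = -11.
  k = 1: m = 13, d = 11, a = ⌊(13 + 13)/11⌋ = 2; p/q = (2·13 + 1)/(2·1 + 0) = 27/2; p² − 180·q² = 729 − 720 = 9.
  k = 2: m = 9, d = 9, a = ⌊(13 + 9)/9⌋ = 2; p/q = (2·27 + 13)/(2·2 + 1) = 67/5; p² − 180·q² = 4489 − 4500 = -11.
  k = 3: m = 9, d = 11, a = ⌊(13 + 9)/11⌋ = 2; p/q = (2·67 + 27)/(2·5 + 2) = 161/12; p² − 180·q² = 25921 − 25920 = 1.
  The first convergent with p² − 180·q² = 1 gives the fundamental solution (x₁, y₁) = (161, 12).
Step 2: Apply the recurrence (x_{n+1}, y_{n+1}) = (x₁x_n + 180y₁y_n, x₁y_n + y₁x_n) repeatedly.
  From (x_1, y_1) = (161, 12): x_2 = 161·161 + 180·12·12 = 51841; y_2 = 161·12 + 12·161 = 3864.
Step 3: Verify x_2² - 180·y_2² = 2687489281 - 2687489280 = 1 (should be 1). ✓

(x_1, y_1) = (161, 12); (x_2, y_2) = (51841, 3864).


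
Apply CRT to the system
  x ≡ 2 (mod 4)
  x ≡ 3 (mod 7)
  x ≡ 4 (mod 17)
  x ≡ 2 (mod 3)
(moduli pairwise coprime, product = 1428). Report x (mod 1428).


Product of moduli M = 4 · 7 · 17 · 3 = 1428.
Merge one congruence at a time:
  Start: x ≡ 2 (mod 4).
  Combine with x ≡ 3 (mod 7); new modulus lcm = 28.
    Write x = 2 + 4·t and substitute into x ≡ 3 (mod 7): 4·t ≡ 3 − 2 = 1 (mod 7).
    The inverse of 4 mod 7 is 2 (since 4·2 = 8 = 1·7 + 1), so t ≡ 2·1 = 2 ≡ 2 (mod 7).
    Then x = 2 + 4·2 = 10, valid modulo lcm(4, 7) = 28: x ≡ 10 (mod 28).
  Combine with x ≡ 4 (mod 17); new modulus lcm = 476.
    Write x = 10 + 28·t and substitute into x ≡ 4 (mod 17): 28·t ≡ 4 − 10 = -6 (mod 17).
    Reduce coefficients mod 17: 11·t ≡ 11 (mod 17).
    The inverse of 11 mod 17 is 14 (since 11·14 = 154 = 9·17 + 1), so t ≡ 14·11 = 154 ≡ 1 (mod 17).
    Then x = 10 + 28·1 = 38, valid modulo lcm(28, 17) = 476: x ≡ 38 (mod 476).
  Combine with x ≡ 2 (mod 3); new modulus lcm = 1428.
    Write x = 38 + 476·t and substitute into x ≡ 2 (mod 3): 476·t ≡ 2 − 38 = -36 (mod 3).
    Reduce coefficients mod 3: 2·t ≡ 0 (mod 3).
    The inverse of 2 mod 3 is 2 (since 2·2 = 4 = 1·3 + 1), so t ≡ 2·0 = 0 ≡ 0 (mod 3).
    Then x = 38 + 476·0 = 38, valid modulo lcm(476, 3) = 1428: x ≡ 38 (mod 1428).
Verify against each original: 38 mod 4 = 2, 38 mod 7 = 3, 38 mod 17 = 4, 38 mod 3 = 2.

x ≡ 38 (mod 1428).


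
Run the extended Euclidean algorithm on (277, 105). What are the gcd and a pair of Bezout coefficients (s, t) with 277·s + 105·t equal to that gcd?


Euclidean algorithm on (277, 105) — divide until remainder is 0:
  277 = 2 · 105 + 67
  105 = 1 · 67 + 38
  67 = 1 · 38 + 29
  38 = 1 · 29 + 9
  29 = 3 · 9 + 2
  9 = 4 · 2 + 1
  2 = 2 · 1 + 0
gcd(277, 105) = 1.
Track Bezout coefficients alongside the remainders: start with r₀ = 277 = a·1 + b·0 (s = 1, t = 0) and r₁ = 105 = a·0 + b·1 (s = 0, t = 1); each new remainder r_{k+1} = r_{k-1} − q_k·r_k inherits s_{k+1} = s_{k-1} − q_k·s_k, t_{k+1} = t_{k-1} − q_k·t_k, so r_k = a·s_k + b·t_k at every step:
  q = 2: r = 67, s = 1 − 2·0 = 1, t = 0 − 2·1 = -2  (check: 277·1 + 105·(-2) = 67)
  q = 1: r = 38, s = 0 − 1·1 = -1, t = 1 − 1·(-2) = 3  (check: 277·(-1) + 105·3 = 38)
  q = 1: r = 29, s = 1 − 1·(-1) = 2, t = -2 − 1·3 = -5  (check: 277·2 + 105·(-5) = 29)
  q = 1: r = 9, s = -1 − 1·2 = -3, t = 3 − 1·(-5) = 8  (check: 277·(-3) + 105·8 = 9)
  q = 3: r = 2, s = 2 − 3·(-3) = 11, t = -5 − 3·8 = -29  (check: 277·11 + 105·(-29) = 2)
  q = 4: r = 1, s = -3 − 4·11 = -47, t = 8 − 4·(-29) = 124  (check: 277·(-47) + 105·124 = 1)
The row with r = 1 (the gcd) gives the Bezout coefficients s = -47, t = 124.
Result: 277 · (-47) + 105 · (124) = 1.

gcd(277, 105) = 1; s = -47, t = 124 (check: 277·(-47) + 105·124 = 1).


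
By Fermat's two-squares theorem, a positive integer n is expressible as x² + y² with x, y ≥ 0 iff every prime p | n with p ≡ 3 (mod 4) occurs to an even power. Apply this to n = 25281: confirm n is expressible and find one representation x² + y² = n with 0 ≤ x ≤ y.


Step 1: Factor n = 25281 = 3^2 · 53^2.
Step 2: Check the mod-4 condition on each prime factor: 3 ≡ 3 (mod 4), exponent 2 (must be even); 53 ≡ 1 (mod 4), exponent 2.
All primes ≡ 3 (mod 4) appear to even exponent (or don't appear), so by the two-squares theorem n IS expressible as a sum of two squares.
Step 3: Build a representation. Group n = k² · m with k = 3 and m = 53 · 53 = 2809 (a product of primes ≡ 1 (mod 4)); a representation of m scales to one of n via (k·x)² + (k·y)² = k²(x² + y²). Each prime p ≡ 1 (mod 4) is itself a sum of two squares; find a² by testing p − a² for a perfect square:
  53: 53 − 1² = 52, 53 − 2² = 49 = 7² ⇒ 53 = 2² + 7².
  Combine using the Brahmagupta–Fibonacci identity (a² + b²)(c² + d²) = (ac − bd)² + (ad + bc)² = (ac + bd)² + (ad − bc)²:
  53 · 53 = 2809: from (2² + 7²)(2² + 7²), take (2·2 − 7·7, 2·7 + 7·2) = (4 − 49, 14 + 14) = (-45, 28); dropping signs (only squares matter) gives (45, 28); check 45² + 28² = 2025 + 784 = 2809 ✓.
  Scale by k = 3: (3·45, 3·28) = (135, 84).
Step 4: Order so x ≤ y and verify: 84² + 135² = 7056 + 18225 = 25281 = n. ✓

n = 25281 = 84² + 135² (one valid representation with x ≤ y).


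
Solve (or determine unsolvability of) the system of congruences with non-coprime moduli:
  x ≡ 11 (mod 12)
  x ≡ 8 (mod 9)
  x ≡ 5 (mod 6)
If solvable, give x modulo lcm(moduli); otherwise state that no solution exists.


Moduli 12, 9, 6 are not pairwise coprime, so CRT works modulo lcm(m_i) when all pairwise compatibility conditions hold.
Pairwise compatibility: gcd(m_i, m_j) must divide a_i - a_j for every pair.
Merge one congruence at a time:
  Start: x ≡ 11 (mod 12).
  Combine with x ≡ 8 (mod 9): gcd(12, 9) = 3; 8 - 11 = -3, which IS divisible by 3, so compatible.
    Write x = 11 + 12·t and substitute into x ≡ 8 (mod 9): 12·t ≡ 8 − 11 = -3 (mod 9).
    Divide the congruence (and modulus) by g = 3: 4·t ≡ -1 (mod 3).
    Reduce coefficients mod 3: 1·t ≡ 2 (mod 3).
    So t ≡ 2 (mod 3).
    Then x = 11 + 12·2 = 35, valid modulo lcm(12, 9) = 36: x ≡ 35 (mod 36).
  Combine with x ≡ 5 (mod 6): gcd(36, 6) = 6; 5 - 35 = -30, which IS divisible by 6, so compatible.
    Write x = 35 + 36·t and substitute into x ≡ 5 (mod 6): 36·t ≡ 5 − 35 = -30 (mod 6).
    Divide the congruence (and modulus) by g = 6: 6·t ≡ -5 (mod 1).
    Modulo 1 every t works; take t = 0.
    Then x = 35 + 36·0 = 35, valid modulo lcm(36, 6) = 36: x ≡ 35 (mod 36).
Verify: 35 mod 12 = 11, 35 mod 9 = 8, 35 mod 6 = 5.

x ≡ 35 (mod 36).


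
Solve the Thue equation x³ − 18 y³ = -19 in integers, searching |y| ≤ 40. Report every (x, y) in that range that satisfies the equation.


The equation is x³ - 18y³ = -19. For fixed y, x³ = 18·y³ − 19, so a solution requires the RHS to be a perfect cube.
Strategy: iterate y from -40 to 40, compute RHS = 18·y³ − 19, and check whether it is a (positive or negative) perfect cube.
Check small values of y:
  y = 0: RHS = -19 is not a perfect cube.
  y = 1: RHS = -1 = (-1)³ ⇒ x = -1 works.
  y = -1: RHS = -37 is not a perfect cube.
  y = 2: RHS = 125 = (5)³ ⇒ x = 5 works.
  y = -2: RHS = -163 is not a perfect cube.
  y = 3: RHS = 467 is not a perfect cube.
  y = -3: RHS = -505 is not a perfect cube.
Continuing the search up to |y| = 40 finds no further solutions beyond those listed.
Collected solutions: (-1, 1), (5, 2).

Solutions (with |y| ≤ 40): (-1, 1), (5, 2).


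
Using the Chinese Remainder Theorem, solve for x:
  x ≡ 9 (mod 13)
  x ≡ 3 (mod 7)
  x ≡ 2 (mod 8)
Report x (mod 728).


Moduli 13, 7, 8 are pairwise coprime; by CRT there is a unique solution modulo M = 13 · 7 · 8 = 728.
Solve pairwise, accumulating the modulus:
  Start with x ≡ 9 (mod 13).
  Combine with x ≡ 3 (mod 7): since gcd(13, 7) = 1, we get a unique residue mod 91.
    Write x = 9 + 13·t and substitute into x ≡ 3 (mod 7): 13·t ≡ 3 − 9 = -6 (mod 7).
    Reduce coefficients mod 7: 6·t ≡ 1 (mod 7).
    The inverse of 6 mod 7 is 6 (since 6·6 = 36 = 5·7 + 1), so t ≡ 6·1 = 6 ≡ 6 (mod 7).
    Then x = 9 + 13·6 = 87, valid modulo lcm(13, 7) = 91: x ≡ 87 (mod 91).
  Combine with x ≡ 2 (mod 8): since gcd(91, 8) = 1, we get a unique residue mod 728.
    Write x = 87 + 91·t and substitute into x ≡ 2 (mod 8): 91·t ≡ 2 − 87 = -85 (mod 8).
    Reduce coefficients mod 8: 3·t ≡ 3 (mod 8).
    The inverse of 3 mod 8 is 3 (since 3·3 = 9 = 1·8 + 1), so t ≡ 3·3 = 9 ≡ 1 (mod 8).
    Then x = 87 + 91·1 = 178, valid modulo lcm(91, 8) = 728: x ≡ 178 (mod 728).
Verify: 178 mod 13 = 9 ✓, 178 mod 7 = 3 ✓, 178 mod 8 = 2 ✓.

x ≡ 178 (mod 728).


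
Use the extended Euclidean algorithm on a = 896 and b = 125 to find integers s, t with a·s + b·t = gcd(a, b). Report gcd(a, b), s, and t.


Euclidean algorithm on (896, 125) — divide until remainder is 0:
  896 = 7 · 125 + 21
  125 = 5 · 21 + 20
  21 = 1 · 20 + 1
  20 = 20 · 1 + 0
gcd(896, 125) = 1.
Track Bezout coefficients alongside the remainders: start with r₀ = 896 = a·1 + b·0 (s = 1, t = 0) and r₁ = 125 = a·0 + b·1 (s = 0, t = 1); each new remainder r_{k+1} = r_{k-1} − q_k·r_k inherits s_{k+1} = s_{k-1} − q_k·s_k, t_{k+1} = t_{k-1} − q_k·t_k, so r_k = a·s_k + b·t_k at every step:
  q = 7: r = 21, s = 1 − 7·0 = 1, t = 0 − 7·1 = -7  (check: 896·1 + 125·(-7) = 21)
  q = 5: r = 20, s = 0 − 5·1 = -5, t = 1 − 5·(-7) = 36  (check: 896·(-5) + 125·36 = 20)
  q = 1: r = 1, s = 1 − 1·(-5) = 6, t = -7 − 1·36 = -43  (check: 896·6 + 125·(-43) = 1)
The row with r = 1 (the gcd) gives the Bezout coefficients s = 6, t = -43.
Result: 896 · (6) + 125 · (-43) = 1.

gcd(896, 125) = 1; s = 6, t = -43 (check: 896·6 + 125·(-43) = 1).


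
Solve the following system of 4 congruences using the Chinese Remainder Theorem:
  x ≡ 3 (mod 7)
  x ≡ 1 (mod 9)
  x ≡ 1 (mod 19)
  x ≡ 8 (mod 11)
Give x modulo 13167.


Product of moduli M = 7 · 9 · 19 · 11 = 13167.
Merge one congruence at a time:
  Start: x ≡ 3 (mod 7).
  Combine with x ≡ 1 (mod 9); new modulus lcm = 63.
    Write x = 3 + 7·t and substitute into x ≡ 1 (mod 9): 7·t ≡ 1 − 3 = -2 (mod 9).
    Reduce coefficients mod 9: 7·t ≡ 7 (mod 9).
    The inverse of 7 mod 9 is 4 (since 7·4 = 28 = 3·9 + 1), so t ≡ 4·7 = 28 ≡ 1 (mod 9).
    Then x = 3 + 7·1 = 10, valid modulo lcm(7, 9) = 63: x ≡ 10 (mod 63).
  Combine with x ≡ 1 (mod 19); new modulus lcm = 1197.
    Write x = 10 + 63·t and substitute into x ≡ 1 (mod 19): 63·t ≡ 1 − 10 = -9 (mod 19).
    Reduce coefficients mod 19: 6·t ≡ 10 (mod 19).
    The inverse of 6 mod 19 is 16 (since 6·16 = 96 = 5·19 + 1), so t ≡ 16·10 = 160 ≡ 8 (mod 19).
    Then x = 10 + 63·8 = 514, valid modulo lcm(63, 19) = 1197: x ≡ 514 (mod 1197).
  Combine with x ≡ 8 (mod 11); new modulus lcm = 13167.
    Write x = 514 + 1197·t and substitute into x ≡ 8 (mod 11): 1197·t ≡ 8 − 514 = -506 (mod 11).
    Reduce coefficients mod 11: 9·t ≡ 0 (mod 11).
    The inverse of 9 mod 11 is 5 (since 9·5 = 45 = 4·11 + 1), so t ≡ 5·0 = 0 ≡ 0 (mod 11).
    Then x = 514 + 1197·0 = 514, valid modulo lcm(1197, 11) = 13167: x ≡ 514 (mod 13167).
Verify against each original: 514 mod 7 = 3, 514 mod 9 = 1, 514 mod 19 = 1, 514 mod 11 = 8.

x ≡ 514 (mod 13167).


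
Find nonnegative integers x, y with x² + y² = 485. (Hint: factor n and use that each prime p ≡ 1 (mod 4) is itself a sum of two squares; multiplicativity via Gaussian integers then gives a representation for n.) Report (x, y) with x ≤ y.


Step 1: Factor n = 485 = 5 · 97.
Step 2: Check the mod-4 condition on each prime factor: 5 ≡ 1 (mod 4), exponent 1; 97 ≡ 1 (mod 4), exponent 1.
All primes ≡ 3 (mod 4) appear to even exponent (or don't appear), so by the two-squares theorem n IS expressible as a sum of two squares.
Step 3: Build a representation. Here n = 5 · 97 is a product of primes ≡ 1 (mod 4). Each prime p ≡ 1 (mod 4) is itself a sum of two squares; find a² by testing p − a² for a perfect square:
  5: 5 − 1² = 4 = 2² ⇒ 5 = 1² + 2².
  97: 97 − 1² = 96, 97 − 2² = 93, 97 − 3² = 88, 97 − 4² = 81 = 9² ⇒ 97 = 4² + 9².
  Combine using the Brahmagupta–Fibonacci identity (a² + b²)(c² + d²) = (ac − bd)² + (ad + bc)² = (ac + bd)² + (ad − bc)²:
  5 · 97 = 485: from (1² + 2²)(4² + 9²), take (1·4 − 2·9, 1·9 + 2·4) = (4 − 18, 9 + 8) = (-14, 17); dropping signs (only squares matter) gives (14, 17); check 14² + 17² = 196 + 289 = 485 ✓.
Step 4: Order so x ≤ y and verify: 14² + 17² = 196 + 289 = 485 = n. ✓

n = 485 = 14² + 17² (one valid representation with x ≤ y).


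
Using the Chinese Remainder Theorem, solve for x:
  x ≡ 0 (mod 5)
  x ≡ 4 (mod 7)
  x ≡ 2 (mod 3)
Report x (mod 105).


Moduli 5, 7, 3 are pairwise coprime; by CRT there is a unique solution modulo M = 5 · 7 · 3 = 105.
Solve pairwise, accumulating the modulus:
  Start with x ≡ 0 (mod 5).
  Combine with x ≡ 4 (mod 7): since gcd(5, 7) = 1, we get a unique residue mod 35.
    Write x = 0 + 5·t and substitute into x ≡ 4 (mod 7): 5·t ≡ 4 − 0 = 4 (mod 7).
    The inverse of 5 mod 7 is 3 (since 5·3 = 15 = 2·7 + 1), so t ≡ 3·4 = 12 ≡ 5 (mod 7).
    Then x = 0 + 5·5 = 25, valid modulo lcm(5, 7) = 35: x ≡ 25 (mod 35).
  Combine with x ≡ 2 (mod 3): since gcd(35, 3) = 1, we get a unique residue mod 105.
    Write x = 25 + 35·t and substitute into x ≡ 2 (mod 3): 35·t ≡ 2 − 25 = -23 (mod 3).
    Reduce coefficients mod 3: 2·t ≡ 1 (mod 3).
    The inverse of 2 mod 3 is 2 (since 2·2 = 4 = 1·3 + 1), so t ≡ 2·1 = 2 ≡ 2 (mod 3).
    Then x = 25 + 35·2 = 95, valid modulo lcm(35, 3) = 105: x ≡ 95 (mod 105).
Verify: 95 mod 5 = 0 ✓, 95 mod 7 = 4 ✓, 95 mod 3 = 2 ✓.

x ≡ 95 (mod 105).


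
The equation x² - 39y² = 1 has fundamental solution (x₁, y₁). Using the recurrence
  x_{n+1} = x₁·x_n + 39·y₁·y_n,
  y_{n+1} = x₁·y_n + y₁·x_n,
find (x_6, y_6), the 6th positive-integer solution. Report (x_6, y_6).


Step 1: Find the fundamental solution (x₁, y₁) of x² - 39y² = 1.
  Expand √39 as a continued fraction. a₀ = ⌊√39⌋ = 6; iterate m_{k+1} = d_k·a_k − m_k, d_{k+1} = (39 − m_{k+1}²)/d_k, a_{k+1} = ⌊(a₀ + m_{k+1})/d_{k+1}⌋ (starting m₀ = 0, d₀ = 1), with convergents p_k = a_k·p_{k-1} + p_{k-2}, q_k = a_k·q_{k-1} + q_{k-2} (p₋₁ = 1, q₋₁ = 0):
  k = 0: a₀ = 6; p₀/q₀ = 6/1; p₀² − 39·q₀² = 36 − 39 = -3.
  k = 1: m = 6, d = 3, a = ⌊(6 + 6)/3⌋ = 4; p/q = (4·6 + 1)/(4·1 + 0) = 25/4; p² − 39·q² = 625 − 624 = 1.
  The first convergent with p² − 39·q² = 1 gives the fundamental solution (x₁, y₁) = (25, 4).
Step 2: Apply the recurrence (x_{n+1}, y_{n+1}) = (x₁x_n + 39y₁y_n, x₁y_n + y₁x_n) repeatedly.
  From (x_1, y_1) = (25, 4): x_2 = 25·25 + 39·4·4 = 1249; y_2 = 25·4 + 4·25 = 200.
  From (x_2, y_2) = (1249, 200): x_3 = 25·1249 + 39·4·200 = 62425; y_3 = 25·200 + 4·1249 = 9996.
  From (x_3, y_3) = (62425, 9996): x_4 = 25·62425 + 39·4·9996 = 3120001; y_4 = 25·9996 + 4·62425 = 499600.
  From (x_4, y_4) = (3120001, 499600): x_5 = 25·3120001 + 39·4·499600 = 155937625; y_5 = 25·499600 + 4·3120001 = 24970004.
  From (x_5, y_5) = (155937625, 24970004): x_6 = 25·155937625 + 39·4·24970004 = 7793761249; y_6 = 25·24970004 + 4·155937625 = 1248000600.
Step 3: Verify x_6² - 39·y_6² = 60742714406414040001 - 60742714406414040000 = 1 (should be 1). ✓

(x_1, y_1) = (25, 4); (x_6, y_6) = (7793761249, 1248000600).


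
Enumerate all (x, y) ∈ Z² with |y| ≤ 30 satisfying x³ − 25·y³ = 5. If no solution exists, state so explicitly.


The equation is x³ - 25y³ = 5. For fixed y, x³ = 25·y³ + 5, so a solution requires the RHS to be a perfect cube.
Strategy: iterate y from -30 to 30, compute RHS = 25·y³ + 5, and check whether it is a (positive or negative) perfect cube.
Check small values of y:
  y = 0: RHS = 5 is not a perfect cube.
  y = 1: RHS = 30 is not a perfect cube.
  y = -1: RHS = -20 is not a perfect cube.
  y = 2: RHS = 205 is not a perfect cube.
  y = -2: RHS = -195 is not a perfect cube.
  y = 3: RHS = 680 is not a perfect cube.
  y = -3: RHS = -670 is not a perfect cube.
Continuing the search up to |y| = 30 finds no solutions either.
No (x, y) in the scanned range satisfies the equation.

No integer solutions with |y| ≤ 30.


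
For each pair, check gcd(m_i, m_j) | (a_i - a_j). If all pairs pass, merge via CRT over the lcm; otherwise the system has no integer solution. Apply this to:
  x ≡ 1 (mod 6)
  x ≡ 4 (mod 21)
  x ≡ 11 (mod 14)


Moduli 6, 21, 14 are not pairwise coprime, so CRT works modulo lcm(m_i) when all pairwise compatibility conditions hold.
Pairwise compatibility: gcd(m_i, m_j) must divide a_i - a_j for every pair.
Merge one congruence at a time:
  Start: x ≡ 1 (mod 6).
  Combine with x ≡ 4 (mod 21): gcd(6, 21) = 3; 4 - 1 = 3, which IS divisible by 3, so compatible.
    Write x = 1 + 6·t and substitute into x ≡ 4 (mod 21): 6·t ≡ 4 − 1 = 3 (mod 21).
    Divide the congruence (and modulus) by g = 3: 2·t ≡ 1 (mod 7).
    The inverse of 2 mod 7 is 4 (since 2·4 = 8 = 1·7 + 1), so t ≡ 4·1 = 4 ≡ 4 (mod 7).
    Then x = 1 + 6·4 = 25, valid modulo lcm(6, 21) = 42: x ≡ 25 (mod 42).
  Combine with x ≡ 11 (mod 14): gcd(42, 14) = 14; 11 - 25 = -14, which IS divisible by 14, so compatible.
    Write x = 25 + 42·t and substitute into x ≡ 11 (mod 14): 42·t ≡ 11 − 25 = -14 (mod 14).
    Divide the congruence (and modulus) by g = 14: 3·t ≡ -1 (mod 1).
    Modulo 1 every t works; take t = 0.
    Then x = 25 + 42·0 = 25, valid modulo lcm(42, 14) = 42: x ≡ 25 (mod 42).
Verify: 25 mod 6 = 1, 25 mod 21 = 4, 25 mod 14 = 11.

x ≡ 25 (mod 42).
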